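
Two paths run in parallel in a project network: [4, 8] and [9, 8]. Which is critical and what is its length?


Path A: 4 + 8 = 12
Path B: 9 + 8 = 17
Critical path = longest = max(12, 17)
= 17 (Path B)


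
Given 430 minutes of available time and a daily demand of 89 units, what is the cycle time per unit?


Cycle time = available time / demand
= 430 / 89
= 4.83 min/unit


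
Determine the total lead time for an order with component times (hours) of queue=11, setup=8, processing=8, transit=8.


Lead time = queue + setup + processing + transit
= 11 + 8 + 8 + 8
= 35 hours


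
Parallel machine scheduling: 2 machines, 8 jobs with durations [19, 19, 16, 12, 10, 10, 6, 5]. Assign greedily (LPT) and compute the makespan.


Jobs (LPT sorted): [19, 19, 16, 12, 10, 10, 6, 5]
Machines: 2
  J=19 → Machine 1 (load: 0+19=19)
  J=19 → Machine 2 (load: 0+19=19)
  J=16 → Machine 1 (load: 19+16=35)
  J=12 → Machine 2 (load: 19+12=31)
  J=10 → Machine 2 (load: 31+10=41)
  J=10 → Machine 1 (load: 35+10=45)
  J=6 → Machine 2 (load: 41+6=47)
  J=5 → Machine 1 (load: 45+5=50)
Machine loads: [50, 47]
Makespan = max = 50 time units


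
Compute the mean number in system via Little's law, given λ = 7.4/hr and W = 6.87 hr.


Little's law: L = λ × W
= 7.4 × 6.87
= 50.84


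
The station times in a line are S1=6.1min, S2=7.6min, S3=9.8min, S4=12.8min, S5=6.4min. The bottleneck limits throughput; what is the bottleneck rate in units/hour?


Bottleneck = longest station time
Station times: [6.1, 7.6, 9.8, 12.8, 6.4]
Max = 12.8 min
Rate = 60 / 12.8
= 4.69 units/hour (bottleneck: 12.8min)


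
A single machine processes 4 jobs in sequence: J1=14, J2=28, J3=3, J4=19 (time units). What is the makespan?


Sequential makespan: sum all processing times
= 14 + 28 + 3 + 19
= 64 time units


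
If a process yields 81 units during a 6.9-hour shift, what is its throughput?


Throughput = units / time
= 81 / 6.9
= 11.7 units/hour


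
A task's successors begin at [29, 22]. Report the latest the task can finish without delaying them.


LF = min of all successor start times
Successors start at: [29, 22]
LF = min(29, 22)
= 22


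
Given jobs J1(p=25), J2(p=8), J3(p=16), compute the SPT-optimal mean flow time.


SPT order: J2 → J3 → J1
Completion times:
  J2: C=8
  J3: C=24
  J1: C=49
Sum = 81, n = 3
Mean flow = 81/3
= 27.00


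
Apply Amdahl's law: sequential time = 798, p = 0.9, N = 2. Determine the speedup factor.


Amdahl's law: T_p = T × ((1-p) + p/N)
= 798 × ((1-0.9) + 0.9/2)
= 798 × (0.10 + 0.4500)
= 798 × 0.5500
= 438.90
Speedup = 798/438.90
= 1.82×


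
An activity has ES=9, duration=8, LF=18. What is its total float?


EF = ES + duration = 9 + 8 = 17
LS = LF - duration = 18 - 8 = 10
Total Float = LF - EF = 18 - 17
(or LS - ES = 10 - 9)
= 1


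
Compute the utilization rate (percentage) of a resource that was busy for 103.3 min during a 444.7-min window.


Utilization = busy / total × 100
= 103.3 / 444.7 × 100
= 23.2%


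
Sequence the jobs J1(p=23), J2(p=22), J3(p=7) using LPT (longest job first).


LPT: sort by longest processing time first
  J1: p=23
  J2: p=22
  J3: p=7
Order: J1 → J2 → J3


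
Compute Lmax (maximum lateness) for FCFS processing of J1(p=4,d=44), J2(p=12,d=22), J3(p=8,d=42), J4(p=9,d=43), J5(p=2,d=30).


Lateness per job (L = C - d):
  J1: C=4, d=44, L=-40
  J2: C=16, d=22, L=-6
  J3: C=24, d=42, L=-18
  J4: C=33, d=43, L=-10
  J5: C=35, d=30, L=5
Lmax = max(-40, -6, -18, -10, 5)
= 5


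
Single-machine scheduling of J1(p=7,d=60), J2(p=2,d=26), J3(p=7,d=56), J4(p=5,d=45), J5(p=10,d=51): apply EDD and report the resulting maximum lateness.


EDD order: J2 → J4 → J5 → J3 → J1
Completion and lateness:
  J2: C=2, d=26, L=2-26=-24
  J4: C=7, d=45, L=7-45=-38
  J5: C=17, d=51, L=17-51=-34
  J3: C=24, d=56, L=24-56=-32
  J1: C=31, d=60, L=31-60=-29
Lmax = max(-24, -38, -34, -32, -29)
= -24


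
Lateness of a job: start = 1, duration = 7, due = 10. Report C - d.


Completion = 1 + 7 = 8
Lateness = C - d = 8 - 10
= -2


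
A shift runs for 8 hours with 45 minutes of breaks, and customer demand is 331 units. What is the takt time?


Available = 8×60 - 45 = 435 min
Takt time = 435 / 331
= 1.31 min/unit


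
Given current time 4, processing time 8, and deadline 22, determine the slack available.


Slack = due - current_time - processing
= 22 - 4 - 8
= 10


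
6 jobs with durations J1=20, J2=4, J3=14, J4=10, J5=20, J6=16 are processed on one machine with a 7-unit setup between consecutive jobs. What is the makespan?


Makespan = Σ processing + (n-1) × setup
= (20 + 4 + 14 + 10 + 20 + 16) + (6-1)×7
= 84 + 35
= 119 time units


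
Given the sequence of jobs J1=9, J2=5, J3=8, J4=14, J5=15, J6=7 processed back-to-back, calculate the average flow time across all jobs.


Completion times:
  J1: completes at 9
  J2: completes at 14
  J3: completes at 22
  J4: completes at 36
  J5: completes at 51
  J6: completes at 58
Sum = 190
Average = 190/6
= 31.67


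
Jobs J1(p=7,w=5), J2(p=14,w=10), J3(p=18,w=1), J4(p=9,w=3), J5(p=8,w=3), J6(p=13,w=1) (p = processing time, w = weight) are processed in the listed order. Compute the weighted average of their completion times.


Completion times:
  J1: C=7, w×C=5×7=35
  J2: C=21, w×C=10×21=210
  J3: C=39, w×C=1×39=39
  J4: C=48, w×C=3×48=144
  J5: C=56, w×C=3×56=168
  J6: C=69, w×C=1×69=69
Sum w×C = 665
Sum w = 23
Weighted avg = 665/23
= 28.91


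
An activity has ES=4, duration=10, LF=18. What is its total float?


EF = ES + duration = 4 + 10 = 14
LS = LF - duration = 18 - 10 = 8
Total Float = LF - EF = 18 - 14
(or LS - ES = 8 - 4)
= 4


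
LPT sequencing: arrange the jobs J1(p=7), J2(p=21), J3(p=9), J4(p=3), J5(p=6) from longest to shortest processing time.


LPT: sort by longest processing time first
  J2: p=21
  J3: p=9
  J1: p=7
  J5: p=6
  J4: p=3
Order: J2 → J3 → J1 → J5 → J4


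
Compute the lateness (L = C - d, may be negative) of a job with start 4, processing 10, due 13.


Completion = 4 + 10 = 14
Lateness = C - d = 14 - 13
= 1


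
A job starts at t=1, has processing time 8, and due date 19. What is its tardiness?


Completion = start + processing = 1 + 8 = 9
Tardiness = max(0, C - d) = max(0, 9 - 19)
= max(0, -10)
= 0


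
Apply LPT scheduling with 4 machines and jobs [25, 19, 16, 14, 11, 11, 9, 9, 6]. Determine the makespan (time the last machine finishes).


Jobs (LPT sorted): [25, 19, 16, 14, 11, 11, 9, 9, 6]
Machines: 4
  J=25 → Machine 1 (load: 0+25=25)
  J=19 → Machine 2 (load: 0+19=19)
  J=16 → Machine 3 (load: 0+16=16)
  J=14 → Machine 4 (load: 0+14=14)
  J=11 → Machine 4 (load: 14+11=25)
  J=11 → Machine 3 (load: 16+11=27)
  J=9 → Machine 2 (load: 19+9=28)
  J=9 → Machine 1 (load: 25+9=34)
  J=6 → Machine 4 (load: 25+6=31)
Machine loads: [34, 28, 27, 31]
Makespan = max = 34 time units


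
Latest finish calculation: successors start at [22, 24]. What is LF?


LF = min of all successor start times
Successors start at: [22, 24]
LF = min(22, 24)
= 22


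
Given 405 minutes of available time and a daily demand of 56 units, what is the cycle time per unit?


Cycle time = available time / demand
= 405 / 56
= 7.23 min/unit


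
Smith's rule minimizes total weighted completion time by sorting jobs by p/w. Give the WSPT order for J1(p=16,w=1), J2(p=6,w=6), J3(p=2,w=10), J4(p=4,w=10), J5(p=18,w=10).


WSPT (Smith's rule): sort by p/w ascending
  J3: p/w = 2/10 = 0.200
  J4: p/w = 4/10 = 0.400
  J2: p/w = 6/6 = 1.000
  J5: p/w = 18/10 = 1.800
  J1: p/w = 16/1 = 16.000
Order: J3 → J4 → J2 → J5 → J1


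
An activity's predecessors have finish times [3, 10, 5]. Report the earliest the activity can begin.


ES = max of all predecessor completion times
Predecessors: [3, 10, 5]
ES = max(3, 10, 5)
= 10


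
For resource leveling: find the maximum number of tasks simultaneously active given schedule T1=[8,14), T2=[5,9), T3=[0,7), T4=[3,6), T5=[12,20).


Check each time point for overlaps:
  t=5: 3 tasks active (T2, T3, T4)
Max concurrent = 3


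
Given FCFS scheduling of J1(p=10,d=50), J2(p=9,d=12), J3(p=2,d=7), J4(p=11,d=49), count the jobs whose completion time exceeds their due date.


Completion vs due date:
  J1: C=10, d=50 → on time
  J2: C=19, d=12 → TARDY
  J3: C=21, d=7 → TARDY
  J4: C=32, d=49 → on time
Tardy jobs: J2, J3
Count = 2


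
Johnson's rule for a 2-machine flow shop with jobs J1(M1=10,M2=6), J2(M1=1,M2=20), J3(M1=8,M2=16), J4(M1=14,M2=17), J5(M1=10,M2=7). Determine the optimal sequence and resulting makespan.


Johnson's rule:
Group 1 (M1≤M2, sort by M1): ['J2', 'J3', 'J4']
Group 2 (M1>M2, sort desc M2): ['J5', 'J1']
Sequence: J2 → J3 → J4 → J5 → J1
Makespan calculation:
  J2: M1 done=1, M2 done=21
  J3: M1 done=9, M2 done=37
  J4: M1 done=23, M2 done=54
  J5: M1 done=33, M2 done=61
  J1: M1 done=43, M2 done=67
= Sequence: J2 → J3 → J4 → J5 → J1, Makespan: 67


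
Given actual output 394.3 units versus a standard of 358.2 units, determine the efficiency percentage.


Efficiency = (actual / standard) × 100
= (394.3 / 358.2) × 100
= 110.1%


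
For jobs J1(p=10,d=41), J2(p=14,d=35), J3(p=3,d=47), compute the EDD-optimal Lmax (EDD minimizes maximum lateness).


EDD order: J2 → J1 → J3
Completion and lateness:
  J2: C=14, d=35, L=14-35=-21
  J1: C=24, d=41, L=24-41=-17
  J3: C=27, d=47, L=27-47=-20
Lmax = max(-21, -17, -20)
= -17


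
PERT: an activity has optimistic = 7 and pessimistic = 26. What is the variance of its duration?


σ² = ((p - o) / 6)² = (p - o)² / 36
= (26 - 7)² / 36
= 19² / 36
= 361 / 36
= 10.0278


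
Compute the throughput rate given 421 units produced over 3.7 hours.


Throughput = units / time
= 421 / 3.7
= 113.8 units/hour


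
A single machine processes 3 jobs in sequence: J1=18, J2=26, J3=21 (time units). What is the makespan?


Sequential makespan: sum all processing times
= 18 + 26 + 21
= 65 time units


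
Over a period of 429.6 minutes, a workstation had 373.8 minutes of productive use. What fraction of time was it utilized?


Utilization = busy / total × 100
= 373.8 / 429.6 × 100
= 87.0%


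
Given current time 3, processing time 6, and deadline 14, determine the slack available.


Slack = due - current_time - processing
= 14 - 3 - 6
= 5


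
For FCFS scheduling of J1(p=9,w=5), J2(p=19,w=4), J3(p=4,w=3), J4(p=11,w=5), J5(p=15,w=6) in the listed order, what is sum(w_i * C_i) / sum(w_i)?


Completion times:
  J1: C=9, w×C=5×9=45
  J2: C=28, w×C=4×28=112
  J3: C=32, w×C=3×32=96
  J4: C=43, w×C=5×43=215
  J5: C=58, w×C=6×58=348
Sum w×C = 816
Sum w = 23
Weighted avg = 816/23
= 35.48


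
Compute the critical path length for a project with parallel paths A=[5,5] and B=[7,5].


Path A: 5 + 5 = 10
Path B: 7 + 5 = 12
Critical path = longest = max(10, 12)
= 12 (Path B)


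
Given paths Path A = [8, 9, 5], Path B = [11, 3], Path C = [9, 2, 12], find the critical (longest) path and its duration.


Path A: 8 + 9 + 5 = 22
Path B: 11 + 3 = 14
Path C: 9 + 2 + 12 = 23
Critical path = longest = max(22, 14, 23)
= 23 (Path C)


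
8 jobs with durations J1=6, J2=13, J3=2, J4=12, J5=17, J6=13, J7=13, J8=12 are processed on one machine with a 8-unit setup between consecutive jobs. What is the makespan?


Makespan = Σ processing + (n-1) × setup
= (6 + 13 + 2 + 12 + 17 + 13 + 13 + 12) + (8-1)×8
= 88 + 56
= 144 time units


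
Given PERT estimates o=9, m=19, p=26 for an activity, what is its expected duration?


te = (o + 4m + p) / 6
= (9 + 4×19 + 26) / 6
= (9 + 76 + 26) / 6
= 111 / 6
= 18.50


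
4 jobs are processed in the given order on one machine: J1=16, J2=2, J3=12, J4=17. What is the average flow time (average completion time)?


Completion times:
  J1: completes at 16
  J2: completes at 18
  J3: completes at 30
  J4: completes at 47
Sum = 111
Average = 111/4
= 27.75


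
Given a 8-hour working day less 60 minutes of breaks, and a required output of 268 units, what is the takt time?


Available = 8×60 - 60 = 420 min
Takt time = 420 / 268
= 1.57 min/unit


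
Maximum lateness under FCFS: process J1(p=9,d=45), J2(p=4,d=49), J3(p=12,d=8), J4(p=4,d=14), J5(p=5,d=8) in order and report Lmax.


Lateness per job (L = C - d):
  J1: C=9, d=45, L=-36
  J2: C=13, d=49, L=-36
  J3: C=25, d=8, L=17
  J4: C=29, d=14, L=15
  J5: C=34, d=8, L=26
Lmax = max(-36, -36, 17, 15, 26)
= 26


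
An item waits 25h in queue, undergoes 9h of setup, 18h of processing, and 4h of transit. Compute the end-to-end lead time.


Lead time = queue + setup + processing + transit
= 25 + 9 + 18 + 4
= 56 hours


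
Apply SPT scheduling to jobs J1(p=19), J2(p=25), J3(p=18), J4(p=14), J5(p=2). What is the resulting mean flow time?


SPT order: J5 → J4 → J3 → J1 → J2
Completion times:
  J5: C=2
  J4: C=16
  J3: C=34
  J1: C=53
  J2: C=78
Sum = 183, n = 5
Mean flow = 183/5
= 36.60


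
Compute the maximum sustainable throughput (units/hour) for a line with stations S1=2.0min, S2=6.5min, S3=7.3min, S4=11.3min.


Bottleneck = longest station time
Station times: [2.0, 6.5, 7.3, 11.3]
Max = 11.3 min
Rate = 60 / 11.3
= 5.31 units/hour (bottleneck: 11.3min)


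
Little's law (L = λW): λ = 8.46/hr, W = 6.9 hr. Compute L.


Little's law: L = λ × W
= 8.46 × 6.9
= 58.37


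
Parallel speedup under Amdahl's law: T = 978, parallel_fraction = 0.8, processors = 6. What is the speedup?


Amdahl's law: T_p = T × ((1-p) + p/N)
= 978 × ((1-0.8) + 0.8/6)
= 978 × (0.20 + 0.1333)
= 978 × 0.3333
= 326.00
Speedup = 978/326.00
= 3.00×


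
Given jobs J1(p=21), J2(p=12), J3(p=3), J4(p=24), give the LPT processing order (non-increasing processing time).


LPT: sort by longest processing time first
  J4: p=24
  J1: p=21
  J2: p=12
  J3: p=3
Order: J4 → J1 → J2 → J3


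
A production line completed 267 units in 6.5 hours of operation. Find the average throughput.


Throughput = units / time
= 267 / 6.5
= 41.1 units/hour


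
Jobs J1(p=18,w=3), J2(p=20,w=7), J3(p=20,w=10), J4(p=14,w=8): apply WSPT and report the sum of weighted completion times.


WSPT order (by p/w): J4 → J3 → J2 → J1
  J4: C=14, w·C=8×14=112
  J3: C=34, w·C=10×34=340
  J2: C=54, w·C=7×54=378
  J1: C=72, w·C=3×72=216
Σ w·C = 1046
= 1046


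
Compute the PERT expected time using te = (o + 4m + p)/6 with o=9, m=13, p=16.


te = (o + 4m + p) / 6
= (9 + 4×13 + 16) / 6
= (9 + 52 + 16) / 6
= 77 / 6
= 12.83


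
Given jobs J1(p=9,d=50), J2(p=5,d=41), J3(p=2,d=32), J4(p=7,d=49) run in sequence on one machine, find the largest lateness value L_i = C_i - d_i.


Lateness per job (L = C - d):
  J1: C=9, d=50, L=-41
  J2: C=14, d=41, L=-27
  J3: C=16, d=32, L=-16
  J4: C=23, d=49, L=-26
Lmax = max(-41, -27, -16, -26)
= -16


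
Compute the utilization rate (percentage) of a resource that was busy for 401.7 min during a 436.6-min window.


Utilization = busy / total × 100
= 401.7 / 436.6 × 100
= 92.0%


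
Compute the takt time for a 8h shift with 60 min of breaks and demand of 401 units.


Available = 8×60 - 60 = 420 min
Takt time = 420 / 401
= 1.05 min/unit


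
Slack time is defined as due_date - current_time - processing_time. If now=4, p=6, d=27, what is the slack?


Slack = due - current_time - processing
= 27 - 4 - 6
= 17


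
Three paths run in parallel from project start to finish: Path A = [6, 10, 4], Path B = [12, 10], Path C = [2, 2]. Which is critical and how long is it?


Path A: 6 + 10 + 4 = 20
Path B: 12 + 10 = 22
Path C: 2 + 2 = 4
Critical path = longest = max(20, 22, 4)
= 22 (Path B)


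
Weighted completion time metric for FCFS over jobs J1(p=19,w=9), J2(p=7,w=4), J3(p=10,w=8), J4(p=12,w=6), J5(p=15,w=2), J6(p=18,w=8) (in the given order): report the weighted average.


Completion times:
  J1: C=19, w×C=9×19=171
  J2: C=26, w×C=4×26=104
  J3: C=36, w×C=8×36=288
  J4: C=48, w×C=6×48=288
  J5: C=63, w×C=2×63=126
  J6: C=81, w×C=8×81=648
Sum w×C = 1625
Sum w = 37
Weighted avg = 1625/37
= 43.92


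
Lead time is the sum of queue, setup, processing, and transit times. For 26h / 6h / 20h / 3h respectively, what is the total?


Lead time = queue + setup + processing + transit
= 26 + 6 + 20 + 3
= 55 hours


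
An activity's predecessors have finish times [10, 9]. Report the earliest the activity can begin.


ES = max of all predecessor completion times
Predecessors: [10, 9]
ES = max(10, 9)
= 10


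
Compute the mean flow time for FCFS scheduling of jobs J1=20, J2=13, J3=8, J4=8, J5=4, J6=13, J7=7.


Completion times:
  J1: completes at 20
  J2: completes at 33
  J3: completes at 41
  J4: completes at 49
  J5: completes at 53
  J6: completes at 66
  J7: completes at 73
Sum = 335
Average = 335/7
= 47.86


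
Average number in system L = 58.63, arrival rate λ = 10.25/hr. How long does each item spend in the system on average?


Little's law: L = λW → W = L / λ
= 58.63 / 10.25
= 5.72 hours


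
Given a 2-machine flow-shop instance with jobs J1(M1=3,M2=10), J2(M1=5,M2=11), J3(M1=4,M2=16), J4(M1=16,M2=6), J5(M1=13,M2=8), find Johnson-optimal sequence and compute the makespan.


Johnson's rule:
Group 1 (M1≤M2, sort by M1): ['J1', 'J3', 'J2']
Group 2 (M1>M2, sort desc M2): ['J5', 'J4']
Sequence: J1 → J3 → J2 → J5 → J4
Makespan calculation:
  J1: M1 done=3, M2 done=13
  J3: M1 done=7, M2 done=29
  J2: M1 done=12, M2 done=40
  J5: M1 done=25, M2 done=48
  J4: M1 done=41, M2 done=54
= Sequence: J1 → J3 → J2 → J5 → J4, Makespan: 54


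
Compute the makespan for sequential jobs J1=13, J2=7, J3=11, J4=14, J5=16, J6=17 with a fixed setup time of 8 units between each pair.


Makespan = Σ processing + (n-1) × setup
= (13 + 7 + 11 + 14 + 16 + 17) + (6-1)×8
= 78 + 40
= 118 time units


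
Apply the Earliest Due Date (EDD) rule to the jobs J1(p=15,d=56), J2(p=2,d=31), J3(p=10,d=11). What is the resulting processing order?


EDD: sort by earliest due date
  J3: d=11, p=10
  J2: d=31, p=2
  J1: d=56, p=15
Order: J3 → J2 → J1


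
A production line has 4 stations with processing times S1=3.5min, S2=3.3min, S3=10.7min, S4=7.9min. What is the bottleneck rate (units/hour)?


Bottleneck = longest station time
Station times: [3.5, 3.3, 10.7, 7.9]
Max = 10.7 min
Rate = 60 / 10.7
= 5.61 units/hour (bottleneck: 10.7min)


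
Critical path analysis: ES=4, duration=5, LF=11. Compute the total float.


EF = ES + duration = 4 + 5 = 9
LS = LF - duration = 11 - 5 = 6
Total Float = LF - EF = 11 - 9
(or LS - ES = 6 - 4)
= 2


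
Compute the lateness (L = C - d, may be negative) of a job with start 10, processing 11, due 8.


Completion = 10 + 11 = 21
Lateness = C - d = 21 - 8
= 13


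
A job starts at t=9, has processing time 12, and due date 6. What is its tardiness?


Completion = start + processing = 9 + 12 = 21
Tardiness = max(0, C - d) = max(0, 21 - 6)
= max(0, 15)
= 15


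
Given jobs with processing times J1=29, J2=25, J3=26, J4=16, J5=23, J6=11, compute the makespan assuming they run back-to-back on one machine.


Sequential makespan: sum all processing times
= 29 + 25 + 26 + 16 + 23 + 11
= 130 time units


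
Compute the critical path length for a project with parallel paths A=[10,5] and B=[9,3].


Path A: 10 + 5 = 15
Path B: 9 + 3 = 12
Critical path = longest = max(15, 12)
= 15 (Path A)


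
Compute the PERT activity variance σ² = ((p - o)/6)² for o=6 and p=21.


σ² = ((p - o) / 6)² = (p - o)² / 36
= (21 - 6)² / 36
= 15² / 36
= 225 / 36
= 6.2500


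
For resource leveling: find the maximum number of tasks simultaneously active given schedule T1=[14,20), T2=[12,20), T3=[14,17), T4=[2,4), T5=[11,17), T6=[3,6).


Check each time point for overlaps:
  t=14: 4 tasks active (T1, T2, T3, T5)
Max concurrent = 4


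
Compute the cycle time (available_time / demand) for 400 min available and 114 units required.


Cycle time = available time / demand
= 400 / 114
= 3.51 min/unit


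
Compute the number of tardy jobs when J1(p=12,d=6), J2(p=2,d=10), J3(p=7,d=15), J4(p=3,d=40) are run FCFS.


Completion vs due date:
  J1: C=12, d=6 → TARDY
  J2: C=14, d=10 → TARDY
  J3: C=21, d=15 → TARDY
  J4: C=24, d=40 → on time
Tardy jobs: J1, J2, J3
Count = 3


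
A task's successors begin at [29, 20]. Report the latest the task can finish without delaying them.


LF = min of all successor start times
Successors start at: [29, 20]
LF = min(29, 20)
= 20


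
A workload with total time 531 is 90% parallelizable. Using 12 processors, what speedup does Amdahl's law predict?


Amdahl's law: T_p = T × ((1-p) + p/N)
= 531 × ((1-0.9) + 0.9/12)
= 531 × (0.10 + 0.0750)
= 531 × 0.1750
= 92.92
Speedup = 531/92.92
= 5.71×


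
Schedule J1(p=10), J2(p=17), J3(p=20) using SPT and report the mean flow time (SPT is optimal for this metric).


SPT order: J1 → J2 → J3
Completion times:
  J1: C=10
  J2: C=27
  J3: C=47
Sum = 84, n = 3
Mean flow = 84/3
= 28.00


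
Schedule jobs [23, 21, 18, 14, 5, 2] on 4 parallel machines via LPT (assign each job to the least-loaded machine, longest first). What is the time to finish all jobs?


Jobs (LPT sorted): [23, 21, 18, 14, 5, 2]
Machines: 4
  J=23 → Machine 1 (load: 0+23=23)
  J=21 → Machine 2 (load: 0+21=21)
  J=18 → Machine 3 (load: 0+18=18)
  J=14 → Machine 4 (load: 0+14=14)
  J=5 → Machine 4 (load: 14+5=19)
  J=2 → Machine 3 (load: 18+2=20)
Machine loads: [23, 21, 20, 19]
Makespan = max = 23 time units


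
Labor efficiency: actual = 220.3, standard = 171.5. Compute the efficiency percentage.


Efficiency = (actual / standard) × 100
= (220.3 / 171.5) × 100
= 128.5%


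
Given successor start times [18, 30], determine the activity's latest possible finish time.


LF = min of all successor start times
Successors start at: [18, 30]
LF = min(18, 30)
= 18


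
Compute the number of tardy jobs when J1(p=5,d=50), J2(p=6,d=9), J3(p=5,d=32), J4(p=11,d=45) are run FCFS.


Completion vs due date:
  J1: C=5, d=50 → on time
  J2: C=11, d=9 → TARDY
  J3: C=16, d=32 → on time
  J4: C=27, d=45 → on time
Tardy jobs: J2
Count = 1


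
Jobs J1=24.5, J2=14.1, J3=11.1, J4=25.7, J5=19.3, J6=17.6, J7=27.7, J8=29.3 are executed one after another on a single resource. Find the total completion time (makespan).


Sequential makespan: sum all processing times
= 24.5 + 14.1 + 11.1 + 25.7 + 19.3 + 17.6 + 27.7 + 29.3
= 169.3 time units


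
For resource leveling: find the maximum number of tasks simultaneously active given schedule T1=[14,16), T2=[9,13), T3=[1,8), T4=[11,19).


Check each time point for overlaps:
  t=11: 2 tasks active (T2, T4)
Max concurrent = 2


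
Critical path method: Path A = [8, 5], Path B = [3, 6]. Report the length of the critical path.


Path A: 8 + 5 = 13
Path B: 3 + 6 = 9
Critical path = longest = max(13, 9)
= 13 (Path A)


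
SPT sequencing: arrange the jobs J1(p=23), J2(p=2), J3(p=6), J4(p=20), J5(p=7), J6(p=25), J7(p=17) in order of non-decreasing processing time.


SPT: sort by shortest processing time
  J2: p=2
  J3: p=6
  J5: p=7
  J7: p=17
  J4: p=20
  J1: p=23
  J6: p=25
Order: J2 → J3 → J5 → J7 → J4 → J1 → J6


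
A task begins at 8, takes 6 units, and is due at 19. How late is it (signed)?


Completion = 8 + 6 = 14
Lateness = C - d = 14 - 19
= -5


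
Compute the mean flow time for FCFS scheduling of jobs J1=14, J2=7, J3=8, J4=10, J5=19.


Completion times:
  J1: completes at 14
  J2: completes at 21
  J3: completes at 29
  J4: completes at 39
  J5: completes at 58
Sum = 161
Average = 161/5
= 32.20


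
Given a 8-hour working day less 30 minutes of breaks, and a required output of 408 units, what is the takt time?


Available = 8×60 - 30 = 450 min
Takt time = 450 / 408
= 1.10 min/unit


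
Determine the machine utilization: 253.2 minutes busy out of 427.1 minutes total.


Utilization = busy / total × 100
= 253.2 / 427.1 × 100
= 59.3%


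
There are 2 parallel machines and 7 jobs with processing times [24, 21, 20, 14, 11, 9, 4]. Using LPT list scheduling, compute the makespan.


Jobs (LPT sorted): [24, 21, 20, 14, 11, 9, 4]
Machines: 2
  J=24 → Machine 1 (load: 0+24=24)
  J=21 → Machine 2 (load: 0+21=21)
  J=20 → Machine 2 (load: 21+20=41)
  J=14 → Machine 1 (load: 24+14=38)
  J=11 → Machine 1 (load: 38+11=49)
  J=9 → Machine 2 (load: 41+9=50)
  J=4 → Machine 1 (load: 49+4=53)
Machine loads: [53, 50]
Makespan = max = 53 time units


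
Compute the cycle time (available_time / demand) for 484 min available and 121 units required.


Cycle time = available time / demand
= 484 / 121
= 4.00 min/unit


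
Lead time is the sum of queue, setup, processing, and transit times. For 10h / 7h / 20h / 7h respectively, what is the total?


Lead time = queue + setup + processing + transit
= 10 + 7 + 20 + 7
= 44 hours


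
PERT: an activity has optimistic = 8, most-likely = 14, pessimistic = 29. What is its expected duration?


te = (o + 4m + p) / 6
= (8 + 4×14 + 29) / 6
= (8 + 56 + 29) / 6
= 93 / 6
= 15.50


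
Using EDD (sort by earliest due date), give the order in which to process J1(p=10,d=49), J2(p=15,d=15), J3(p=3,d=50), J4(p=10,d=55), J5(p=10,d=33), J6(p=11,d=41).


EDD: sort by earliest due date
  J2: d=15, p=15
  J5: d=33, p=10
  J6: d=41, p=11
  J1: d=49, p=10
  J3: d=50, p=3
  J4: d=55, p=10
Order: J2 → J5 → J6 → J1 → J3 → J4


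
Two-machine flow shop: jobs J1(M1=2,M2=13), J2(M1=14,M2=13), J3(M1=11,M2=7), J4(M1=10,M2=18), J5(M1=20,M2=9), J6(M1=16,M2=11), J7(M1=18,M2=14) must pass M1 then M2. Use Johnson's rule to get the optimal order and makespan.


Johnson's rule:
Group 1 (M1≤M2, sort by M1): ['J1', 'J4']
Group 2 (M1>M2, sort desc M2): ['J7', 'J2', 'J6', 'J5', 'J3']
Sequence: J1 → J4 → J7 → J2 → J6 → J5 → J3
Makespan calculation:
  J1: M1 done=2, M2 done=15
  J4: M1 done=12, M2 done=33
  J7: M1 done=30, M2 done=47
  J2: M1 done=44, M2 done=60
  J6: M1 done=60, M2 done=71
  J5: M1 done=80, M2 done=89
  J3: M1 done=91, M2 done=98
= Sequence: J1 → J4 → J7 → J2 → J6 → J5 → J3, Makespan: 98


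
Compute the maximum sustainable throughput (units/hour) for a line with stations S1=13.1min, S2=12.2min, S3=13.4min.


Bottleneck = longest station time
Station times: [13.1, 12.2, 13.4]
Max = 13.4 min
Rate = 60 / 13.4
= 4.48 units/hour (bottleneck: 13.4min)


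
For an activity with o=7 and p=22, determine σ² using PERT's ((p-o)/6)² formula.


σ² = ((p - o) / 6)² = (p - o)² / 36
= (22 - 7)² / 36
= 15² / 36
= 225 / 36
= 6.2500


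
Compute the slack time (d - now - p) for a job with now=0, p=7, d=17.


Slack = due - current_time - processing
= 17 - 0 - 7
= 10


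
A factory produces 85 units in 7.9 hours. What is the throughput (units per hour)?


Throughput = units / time
= 85 / 7.9
= 10.8 units/hour


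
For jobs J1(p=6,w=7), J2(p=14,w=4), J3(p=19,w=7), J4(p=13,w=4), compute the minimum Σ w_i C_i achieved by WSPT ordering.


WSPT order (by p/w): J1 → J3 → J4 → J2
  J1: C=6, w·C=7×6=42
  J3: C=25, w·C=7×25=175
  J4: C=38, w·C=4×38=152
  J2: C=52, w·C=4×52=208
Σ w·C = 577
= 577


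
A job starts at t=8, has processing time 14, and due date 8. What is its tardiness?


Completion = start + processing = 8 + 14 = 22
Tardiness = max(0, C - d) = max(0, 22 - 8)
= max(0, 14)
= 14


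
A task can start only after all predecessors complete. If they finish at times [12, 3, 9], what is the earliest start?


ES = max of all predecessor completion times
Predecessors: [12, 3, 9]
ES = max(12, 3, 9)
= 12


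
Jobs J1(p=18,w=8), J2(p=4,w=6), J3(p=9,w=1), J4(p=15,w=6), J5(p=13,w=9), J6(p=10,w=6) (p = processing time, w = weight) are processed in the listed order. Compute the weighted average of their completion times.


Completion times:
  J1: C=18, w×C=8×18=144
  J2: C=22, w×C=6×22=132
  J3: C=31, w×C=1×31=31
  J4: C=46, w×C=6×46=276
  J5: C=59, w×C=9×59=531
  J6: C=69, w×C=6×69=414
Sum w×C = 1528
Sum w = 36
Weighted avg = 1528/36
= 42.44


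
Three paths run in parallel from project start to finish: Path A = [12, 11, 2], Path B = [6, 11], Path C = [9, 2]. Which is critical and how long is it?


Path A: 12 + 11 + 2 = 25
Path B: 6 + 11 = 17
Path C: 9 + 2 = 11
Critical path = longest = max(25, 17, 11)
= 25 (Path A)


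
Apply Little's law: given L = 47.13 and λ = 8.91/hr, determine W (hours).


Little's law: L = λW → W = L / λ
= 47.13 / 8.91
= 5.29 hours


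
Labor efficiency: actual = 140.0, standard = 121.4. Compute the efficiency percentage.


Efficiency = (actual / standard) × 100
= (140.0 / 121.4) × 100
= 115.3%


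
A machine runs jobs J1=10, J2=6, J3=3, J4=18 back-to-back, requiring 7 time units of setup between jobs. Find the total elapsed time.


Makespan = Σ processing + (n-1) × setup
= (10 + 6 + 3 + 18) + (4-1)×7
= 37 + 21
= 58 time units


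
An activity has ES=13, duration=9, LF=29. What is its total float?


EF = ES + duration = 13 + 9 = 22
LS = LF - duration = 29 - 9 = 20
Total Float = LF - EF = 29 - 22
(or LS - ES = 20 - 13)
= 7


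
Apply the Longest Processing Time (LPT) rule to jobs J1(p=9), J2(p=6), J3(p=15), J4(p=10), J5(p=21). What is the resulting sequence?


LPT: sort by longest processing time first
  J5: p=21
  J3: p=15
  J4: p=10
  J1: p=9
  J2: p=6
Order: J5 → J3 → J4 → J1 → J2


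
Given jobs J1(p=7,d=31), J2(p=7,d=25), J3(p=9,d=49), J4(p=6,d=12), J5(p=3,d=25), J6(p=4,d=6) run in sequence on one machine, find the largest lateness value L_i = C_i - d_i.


Lateness per job (L = C - d):
  J1: C=7, d=31, L=-24
  J2: C=14, d=25, L=-11
  J3: C=23, d=49, L=-26
  J4: C=29, d=12, L=17
  J5: C=32, d=25, L=7
  J6: C=36, d=6, L=30
Lmax = max(-24, -11, -26, 17, 7, 30)
= 30


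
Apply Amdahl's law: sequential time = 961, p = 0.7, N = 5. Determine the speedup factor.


Amdahl's law: T_p = T × ((1-p) + p/N)
= 961 × ((1-0.7) + 0.7/5)
= 961 × (0.30 + 0.1400)
= 961 × 0.4400
= 422.84
Speedup = 961/422.84
= 2.27×


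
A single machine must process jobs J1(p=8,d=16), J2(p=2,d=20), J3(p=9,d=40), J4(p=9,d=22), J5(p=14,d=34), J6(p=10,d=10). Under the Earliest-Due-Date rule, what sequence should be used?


EDD: sort by earliest due date
  J6: d=10, p=10
  J1: d=16, p=8
  J2: d=20, p=2
  J4: d=22, p=9
  J5: d=34, p=14
  J3: d=40, p=9
Order: J6 → J1 → J2 → J4 → J5 → J3


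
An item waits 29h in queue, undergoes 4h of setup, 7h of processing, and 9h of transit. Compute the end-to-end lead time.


Lead time = queue + setup + processing + transit
= 29 + 4 + 7 + 9
= 49 hours


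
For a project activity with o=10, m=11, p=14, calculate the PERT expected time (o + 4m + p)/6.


te = (o + 4m + p) / 6
= (10 + 4×11 + 14) / 6
= (10 + 44 + 14) / 6
= 68 / 6
= 11.33


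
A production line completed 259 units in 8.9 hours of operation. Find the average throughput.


Throughput = units / time
= 259 / 8.9
= 29.1 units/hour


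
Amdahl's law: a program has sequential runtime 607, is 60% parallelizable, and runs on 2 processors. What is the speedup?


Amdahl's law: T_p = T × ((1-p) + p/N)
= 607 × ((1-0.6) + 0.6/2)
= 607 × (0.40 + 0.3000)
= 607 × 0.7000
= 424.90
Speedup = 607/424.90
= 1.43×


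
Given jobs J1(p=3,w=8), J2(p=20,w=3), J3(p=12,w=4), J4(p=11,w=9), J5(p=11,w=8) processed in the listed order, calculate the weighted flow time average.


Completion times:
  J1: C=3, w×C=8×3=24
  J2: C=23, w×C=3×23=69
  J3: C=35, w×C=4×35=140
  J4: C=46, w×C=9×46=414
  J5: C=57, w×C=8×57=456
Sum w×C = 1103
Sum w = 32
Weighted avg = 1103/32
= 34.47


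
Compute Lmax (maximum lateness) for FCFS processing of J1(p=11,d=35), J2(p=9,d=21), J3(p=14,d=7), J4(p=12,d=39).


Lateness per job (L = C - d):
  J1: C=11, d=35, L=-24
  J2: C=20, d=21, L=-1
  J3: C=34, d=7, L=27
  J4: C=46, d=39, L=7
Lmax = max(-24, -1, 27, 7)
= 27


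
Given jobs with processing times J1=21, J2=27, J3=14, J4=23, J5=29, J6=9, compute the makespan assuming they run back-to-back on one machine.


Sequential makespan: sum all processing times
= 21 + 27 + 14 + 23 + 29 + 9
= 123 time units


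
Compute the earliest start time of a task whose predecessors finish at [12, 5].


ES = max of all predecessor completion times
Predecessors: [12, 5]
ES = max(12, 5)
= 12


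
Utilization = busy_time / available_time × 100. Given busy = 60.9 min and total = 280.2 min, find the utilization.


Utilization = busy / total × 100
= 60.9 / 280.2 × 100
= 21.7%


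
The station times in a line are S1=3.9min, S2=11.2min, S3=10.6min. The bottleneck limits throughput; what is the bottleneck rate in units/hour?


Bottleneck = longest station time
Station times: [3.9, 11.2, 10.6]
Max = 11.2 min
Rate = 60 / 11.2
= 5.36 units/hour (bottleneck: 11.2min)


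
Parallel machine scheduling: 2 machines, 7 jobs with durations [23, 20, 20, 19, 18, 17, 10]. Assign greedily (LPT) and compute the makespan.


Jobs (LPT sorted): [23, 20, 20, 19, 18, 17, 10]
Machines: 2
  J=23 → Machine 1 (load: 0+23=23)
  J=20 → Machine 2 (load: 0+20=20)
  J=20 → Machine 2 (load: 20+20=40)
  J=19 → Machine 1 (load: 23+19=42)
  J=18 → Machine 2 (load: 40+18=58)
  J=17 → Machine 1 (load: 42+17=59)
  J=10 → Machine 2 (load: 58+10=68)
Machine loads: [59, 68]
Makespan = max = 68 time units


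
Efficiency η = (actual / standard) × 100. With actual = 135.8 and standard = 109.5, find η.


Efficiency = (actual / standard) × 100
= (135.8 / 109.5) × 100
= 124.0%


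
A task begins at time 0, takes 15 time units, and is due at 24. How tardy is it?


Completion = start + processing = 0 + 15 = 15
Tardiness = max(0, C - d) = max(0, 15 - 24)
= max(0, -9)
= 0


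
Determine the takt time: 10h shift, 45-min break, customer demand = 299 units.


Available = 10×60 - 45 = 555 min
Takt time = 555 / 299
= 1.86 min/unit


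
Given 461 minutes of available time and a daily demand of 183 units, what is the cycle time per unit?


Cycle time = available time / demand
= 461 / 183
= 2.52 min/unit


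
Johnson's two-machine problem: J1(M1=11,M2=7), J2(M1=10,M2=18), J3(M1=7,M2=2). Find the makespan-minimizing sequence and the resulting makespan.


Johnson's rule:
Group 1 (M1≤M2, sort by M1): ['J2']
Group 2 (M1>M2, sort desc M2): ['J1', 'J3']
Sequence: J2 → J1 → J3
Makespan calculation:
  J2: M1 done=10, M2 done=28
  J1: M1 done=21, M2 done=35
  J3: M1 done=28, M2 done=37
= Sequence: J2 → J1 → J3, Makespan: 37


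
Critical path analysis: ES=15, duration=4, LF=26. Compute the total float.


EF = ES + duration = 15 + 4 = 19
LS = LF - duration = 26 - 4 = 22
Total Float = LF - EF = 26 - 19
(or LS - ES = 22 - 15)
= 7


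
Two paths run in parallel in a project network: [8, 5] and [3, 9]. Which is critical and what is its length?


Path A: 8 + 5 = 13
Path B: 3 + 9 = 12
Critical path = longest = max(13, 12)
= 13 (Path A)


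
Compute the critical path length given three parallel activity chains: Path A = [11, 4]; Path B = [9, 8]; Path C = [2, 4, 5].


Path A: 11 + 4 = 15
Path B: 9 + 8 = 17
Path C: 2 + 4 + 5 = 11
Critical path = longest = max(15, 17, 11)
= 17 (Path B)


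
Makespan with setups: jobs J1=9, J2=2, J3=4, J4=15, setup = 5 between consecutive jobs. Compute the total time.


Makespan = Σ processing + (n-1) × setup
= (9 + 2 + 4 + 15) + (4-1)×5
= 30 + 15
= 45 time units


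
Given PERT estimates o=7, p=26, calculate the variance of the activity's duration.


σ² = ((p - o) / 6)² = (p - o)² / 36
= (26 - 7)² / 36
= 19² / 36
= 361 / 36
= 10.0278


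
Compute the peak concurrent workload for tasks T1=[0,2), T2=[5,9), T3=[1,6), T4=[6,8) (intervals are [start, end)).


Check each time point for overlaps:
  t=1: 2 tasks active (T1, T3)
Max concurrent = 2


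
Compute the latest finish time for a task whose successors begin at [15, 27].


LF = min of all successor start times
Successors start at: [15, 27]
LF = min(15, 27)
= 15


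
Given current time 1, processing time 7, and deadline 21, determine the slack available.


Slack = due - current_time - processing
= 21 - 1 - 7
= 13


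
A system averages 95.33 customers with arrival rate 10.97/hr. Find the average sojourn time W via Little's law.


Little's law: L = λW → W = L / λ
= 95.33 / 10.97
= 8.69 hours


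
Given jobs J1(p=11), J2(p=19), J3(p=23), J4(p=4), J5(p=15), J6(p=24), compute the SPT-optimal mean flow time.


SPT order: J4 → J1 → J5 → J2 → J3 → J6
Completion times:
  J4: C=4
  J1: C=15
  J5: C=30
  J2: C=49
  J3: C=72
  J6: C=96
Sum = 266, n = 6
Mean flow = 266/6
= 44.33


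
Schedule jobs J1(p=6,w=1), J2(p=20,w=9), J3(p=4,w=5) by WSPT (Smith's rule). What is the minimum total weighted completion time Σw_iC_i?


WSPT order (by p/w): J3 → J2 → J1
  J3: C=4, w·C=5×4=20
  J2: C=24, w·C=9×24=216
  J1: C=30, w·C=1×30=30
Σ w·C = 266
= 266


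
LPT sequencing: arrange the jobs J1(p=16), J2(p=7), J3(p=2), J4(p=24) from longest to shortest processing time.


LPT: sort by longest processing time first
  J4: p=24
  J1: p=16
  J2: p=7
  J3: p=2
Order: J4 → J1 → J2 → J3


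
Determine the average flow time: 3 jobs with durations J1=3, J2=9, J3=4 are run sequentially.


Completion times:
  J1: completes at 3
  J2: completes at 12
  J3: completes at 16
Sum = 31
Average = 31/3
= 10.33


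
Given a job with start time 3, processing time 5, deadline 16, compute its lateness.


Completion = 3 + 5 = 8
Lateness = C - d = 8 - 16
= -8


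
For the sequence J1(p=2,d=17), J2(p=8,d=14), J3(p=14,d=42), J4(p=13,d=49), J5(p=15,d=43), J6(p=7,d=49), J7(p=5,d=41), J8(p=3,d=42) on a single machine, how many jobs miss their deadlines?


Completion vs due date:
  J1: C=2, d=17 → on time
  J2: C=10, d=14 → on time
  J3: C=24, d=42 → on time
  J4: C=37, d=49 → on time
  J5: C=52, d=43 → TARDY
  J6: C=59, d=49 → TARDY
  J7: C=64, d=41 → TARDY
  J8: C=67, d=42 → TARDY
Tardy jobs: J5, J6, J7, J8
Count = 4


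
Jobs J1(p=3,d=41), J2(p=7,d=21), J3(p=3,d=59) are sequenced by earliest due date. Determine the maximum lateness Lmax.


EDD order: J2 → J1 → J3
Completion and lateness:
  J2: C=7, d=21, L=7-21=-14
  J1: C=10, d=41, L=10-41=-31
  J3: C=13, d=59, L=13-59=-46
Lmax = max(-14, -31, -46)
= -14


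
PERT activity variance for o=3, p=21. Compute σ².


σ² = ((p - o) / 6)² = (p - o)² / 36
= (21 - 3)² / 36
= 18² / 36
= 324 / 36
= 9.0000


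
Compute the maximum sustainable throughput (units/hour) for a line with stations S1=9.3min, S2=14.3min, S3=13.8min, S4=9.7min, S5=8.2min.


Bottleneck = longest station time
Station times: [9.3, 14.3, 13.8, 9.7, 8.2]
Max = 14.3 min
Rate = 60 / 14.3
= 4.20 units/hour (bottleneck: 14.3min)


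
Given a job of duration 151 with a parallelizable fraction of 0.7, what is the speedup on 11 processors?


Amdahl's law: T_p = T × ((1-p) + p/N)
= 151 × ((1-0.7) + 0.7/11)
= 151 × (0.30 + 0.0636)
= 151 × 0.3636
= 54.91
Speedup = 151/54.91
= 2.75×


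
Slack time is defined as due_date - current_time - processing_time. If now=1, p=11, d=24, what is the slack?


Slack = due - current_time - processing
= 24 - 1 - 11
= 12


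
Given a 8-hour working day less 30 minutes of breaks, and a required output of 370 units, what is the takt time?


Available = 8×60 - 30 = 450 min
Takt time = 450 / 370
= 1.22 min/unit


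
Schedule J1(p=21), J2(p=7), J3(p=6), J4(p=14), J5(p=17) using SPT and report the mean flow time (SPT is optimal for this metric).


SPT order: J3 → J2 → J4 → J5 → J1
Completion times:
  J3: C=6
  J2: C=13
  J4: C=27
  J5: C=44
  J1: C=65
Sum = 155, n = 5
Mean flow = 155/5
= 31.00
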